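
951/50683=951/50683=0.02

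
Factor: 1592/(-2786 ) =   -  4/7 = - 2^2*7^( - 1)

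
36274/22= 18137/11 = 1648.82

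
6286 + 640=6926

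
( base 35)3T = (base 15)8E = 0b10000110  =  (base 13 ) A4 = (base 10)134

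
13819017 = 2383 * 5799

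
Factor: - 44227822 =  - 2^1*43^1*514277^1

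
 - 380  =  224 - 604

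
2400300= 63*38100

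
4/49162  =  2/24581 =0.00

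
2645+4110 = 6755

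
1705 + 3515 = 5220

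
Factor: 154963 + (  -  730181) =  - 575218 = - 2^1 * 7^1*181^1*227^1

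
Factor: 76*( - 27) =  - 2052 = - 2^2*3^3*19^1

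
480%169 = 142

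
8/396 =2/99 = 0.02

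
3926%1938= 50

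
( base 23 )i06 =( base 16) 2538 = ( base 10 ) 9528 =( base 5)301103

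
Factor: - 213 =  - 3^1 *71^1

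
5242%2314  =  614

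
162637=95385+67252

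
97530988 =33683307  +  63847681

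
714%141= 9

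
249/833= 249/833=0.30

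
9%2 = 1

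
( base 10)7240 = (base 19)1111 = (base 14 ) 28d2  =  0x1c48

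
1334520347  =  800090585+534429762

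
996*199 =198204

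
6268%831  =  451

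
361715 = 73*4955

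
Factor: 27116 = 2^2*6779^1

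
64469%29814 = 4841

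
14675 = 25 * 587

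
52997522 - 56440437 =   -  3442915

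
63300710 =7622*8305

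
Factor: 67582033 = 67582033^1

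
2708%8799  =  2708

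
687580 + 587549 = 1275129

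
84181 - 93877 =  - 9696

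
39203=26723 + 12480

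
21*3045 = 63945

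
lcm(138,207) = 414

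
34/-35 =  - 1+1/35 = - 0.97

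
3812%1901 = 10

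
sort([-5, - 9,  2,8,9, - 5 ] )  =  [ - 9, - 5, - 5 , 2,8, 9] 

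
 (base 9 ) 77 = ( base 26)2I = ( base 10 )70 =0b1000110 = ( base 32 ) 26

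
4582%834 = 412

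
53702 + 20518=74220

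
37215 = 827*45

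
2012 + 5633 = 7645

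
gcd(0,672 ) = 672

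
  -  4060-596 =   -  4656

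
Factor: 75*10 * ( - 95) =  - 2^1*3^1* 5^4*19^1 =- 71250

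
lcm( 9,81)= 81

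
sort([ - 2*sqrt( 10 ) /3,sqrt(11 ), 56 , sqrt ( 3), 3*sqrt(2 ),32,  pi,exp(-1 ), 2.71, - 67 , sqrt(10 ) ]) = [ - 67, - 2*sqrt(10) /3 , exp(-1 ), sqrt( 3 ), 2.71,pi , sqrt(10), sqrt(11) , 3*sqrt(2),32 , 56 ]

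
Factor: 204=2^2*3^1*17^1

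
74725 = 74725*1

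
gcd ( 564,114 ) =6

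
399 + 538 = 937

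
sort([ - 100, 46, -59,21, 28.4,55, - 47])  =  [ - 100,  -  59,  -  47,21, 28.4,46, 55 ] 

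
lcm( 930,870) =26970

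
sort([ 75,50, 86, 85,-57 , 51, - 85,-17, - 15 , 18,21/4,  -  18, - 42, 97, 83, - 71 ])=[ - 85, - 71,-57, - 42, - 18, - 17,-15,21/4, 18, 50, 51, 75, 83, 85,  86, 97] 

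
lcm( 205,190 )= 7790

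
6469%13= 8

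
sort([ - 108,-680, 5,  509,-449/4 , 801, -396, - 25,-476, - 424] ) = [ - 680,-476, -424,  -  396, - 449/4,-108, - 25,5,509,  801]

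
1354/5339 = 1354/5339 = 0.25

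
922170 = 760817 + 161353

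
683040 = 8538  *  80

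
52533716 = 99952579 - 47418863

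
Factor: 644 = 2^2 *7^1*23^1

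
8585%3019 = 2547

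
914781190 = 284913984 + 629867206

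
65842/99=65842/99 = 665.07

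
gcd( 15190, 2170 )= 2170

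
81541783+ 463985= 82005768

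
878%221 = 215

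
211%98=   15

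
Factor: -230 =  -2^1*5^1*23^1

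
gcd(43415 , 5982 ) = 1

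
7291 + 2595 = 9886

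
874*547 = 478078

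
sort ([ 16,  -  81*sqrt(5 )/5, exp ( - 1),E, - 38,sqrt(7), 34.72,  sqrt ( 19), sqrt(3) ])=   [- 38 , - 81*sqrt( 5)/5, exp( - 1 ),sqrt( 3 ), sqrt( 7 ), E, sqrt(19), 16 , 34.72]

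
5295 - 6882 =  - 1587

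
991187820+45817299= 1037005119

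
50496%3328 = 576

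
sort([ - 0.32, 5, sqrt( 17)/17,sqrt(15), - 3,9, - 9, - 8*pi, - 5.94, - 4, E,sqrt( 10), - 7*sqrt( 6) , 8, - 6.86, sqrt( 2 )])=[ -8*pi, - 7*sqrt( 6), - 9,-6.86, - 5.94, - 4  , -3, - 0.32, sqrt(17)/17 , sqrt( 2), E, sqrt(10),sqrt( 15), 5, 8, 9]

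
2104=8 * 263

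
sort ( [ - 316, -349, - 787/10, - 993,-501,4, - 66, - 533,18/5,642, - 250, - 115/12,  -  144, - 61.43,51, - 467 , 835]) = [-993 , - 533, - 501, - 467 , - 349, - 316,-250,-144, - 787/10,  -  66, - 61.43, - 115/12, 18/5, 4, 51,642, 835 ] 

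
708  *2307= 1633356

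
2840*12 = 34080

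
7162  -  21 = 7141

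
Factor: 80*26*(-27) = -2^5*3^3*5^1*13^1 = - 56160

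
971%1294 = 971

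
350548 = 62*5654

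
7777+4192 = 11969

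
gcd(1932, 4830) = 966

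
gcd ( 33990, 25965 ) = 15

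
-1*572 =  - 572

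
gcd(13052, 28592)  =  4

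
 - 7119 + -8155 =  - 15274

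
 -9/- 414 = 1/46=0.02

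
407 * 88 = 35816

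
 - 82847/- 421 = 196 + 331/421 = 196.79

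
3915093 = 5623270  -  1708177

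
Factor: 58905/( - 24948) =  -  85/36 = -2^(-2)*3^( - 2)*5^1 * 17^1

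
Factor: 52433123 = 23^1* 59^1*38639^1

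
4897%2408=81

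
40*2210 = 88400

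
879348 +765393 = 1644741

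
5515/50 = 1103/10 = 110.30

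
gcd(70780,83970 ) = 10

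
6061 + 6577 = 12638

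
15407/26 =15407/26 =592.58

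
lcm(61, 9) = 549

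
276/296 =69/74 = 0.93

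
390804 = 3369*116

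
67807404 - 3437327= 64370077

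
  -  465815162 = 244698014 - 710513176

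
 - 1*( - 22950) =22950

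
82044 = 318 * 258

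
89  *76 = 6764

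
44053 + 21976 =66029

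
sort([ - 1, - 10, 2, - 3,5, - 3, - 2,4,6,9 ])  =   [ - 10, - 3, - 3,  -  2, - 1,2,4,5,6, 9] 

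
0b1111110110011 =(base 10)8115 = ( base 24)e23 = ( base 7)32442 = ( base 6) 101323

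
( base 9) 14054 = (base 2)10010100110110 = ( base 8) 22466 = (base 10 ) 9526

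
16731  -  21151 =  - 4420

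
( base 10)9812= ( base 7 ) 40415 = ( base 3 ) 111110102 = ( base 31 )a6g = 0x2654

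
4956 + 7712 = 12668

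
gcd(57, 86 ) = 1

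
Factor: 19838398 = 2^1*9919199^1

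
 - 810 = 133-943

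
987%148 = 99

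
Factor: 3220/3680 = 7/8 =2^(-3 )*7^1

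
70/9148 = 35/4574 = 0.01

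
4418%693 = 260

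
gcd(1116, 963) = 9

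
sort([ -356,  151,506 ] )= [ - 356,  151, 506] 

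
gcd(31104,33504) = 96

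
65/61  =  1 + 4/61  =  1.07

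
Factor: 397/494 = 2^( - 1)*13^( -1 )*19^( - 1)*397^1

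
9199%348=151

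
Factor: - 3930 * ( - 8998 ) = 2^2*3^1*5^1 *11^1 * 131^1*409^1 =35362140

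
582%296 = 286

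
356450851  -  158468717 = 197982134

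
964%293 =85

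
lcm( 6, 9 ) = 18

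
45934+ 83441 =129375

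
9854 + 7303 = 17157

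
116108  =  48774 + 67334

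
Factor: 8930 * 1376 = 2^6*5^1*19^1*43^1*47^1 = 12287680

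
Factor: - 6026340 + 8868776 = 2^2*710609^1 = 2842436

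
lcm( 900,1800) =1800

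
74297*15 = 1114455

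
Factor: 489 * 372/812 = 45477/203 = 3^2*7^( - 1 ) * 29^( - 1 )*31^1*163^1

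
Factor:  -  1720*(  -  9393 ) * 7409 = 2^3*3^1*5^1 * 31^2*43^1*101^1*239^1  =  119699507640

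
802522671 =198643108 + 603879563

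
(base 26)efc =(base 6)113402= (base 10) 9866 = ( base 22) K8A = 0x268a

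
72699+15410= 88109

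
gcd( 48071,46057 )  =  53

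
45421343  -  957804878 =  - 912383535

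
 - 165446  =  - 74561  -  90885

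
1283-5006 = - 3723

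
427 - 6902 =- 6475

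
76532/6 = 38266/3 = 12755.33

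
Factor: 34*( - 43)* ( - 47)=2^1*17^1*43^1 * 47^1 = 68714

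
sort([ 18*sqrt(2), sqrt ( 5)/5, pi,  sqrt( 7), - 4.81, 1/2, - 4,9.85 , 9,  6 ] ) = [  -  4.81,  -  4 , sqrt( 5)/5, 1/2 , sqrt( 7) , pi  ,  6,9,9.85,18*sqrt( 2 )] 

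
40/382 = 20/191 = 0.10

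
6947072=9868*704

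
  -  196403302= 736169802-932573104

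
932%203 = 120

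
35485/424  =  83 + 293/424 = 83.69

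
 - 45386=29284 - 74670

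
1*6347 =6347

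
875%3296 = 875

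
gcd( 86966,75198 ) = 2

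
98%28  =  14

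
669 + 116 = 785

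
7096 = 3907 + 3189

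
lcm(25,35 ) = 175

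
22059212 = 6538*3374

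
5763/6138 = 1921/2046 =0.94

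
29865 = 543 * 55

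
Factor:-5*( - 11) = 55 = 5^1*11^1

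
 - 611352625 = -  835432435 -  - 224079810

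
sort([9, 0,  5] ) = [0 , 5,9] 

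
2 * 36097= 72194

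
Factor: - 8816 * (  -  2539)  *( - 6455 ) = -144487583920=-2^4*5^1*19^1*  29^1* 1291^1  *2539^1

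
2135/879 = 2135/879 =2.43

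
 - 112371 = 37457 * ( - 3 )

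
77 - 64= 13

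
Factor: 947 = 947^1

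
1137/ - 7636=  - 1 + 6499/7636 = -  0.15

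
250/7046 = 125/3523 =0.04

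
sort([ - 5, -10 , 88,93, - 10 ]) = [ - 10, - 10,  -  5 , 88 , 93]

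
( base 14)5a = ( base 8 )120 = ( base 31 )2i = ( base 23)3b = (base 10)80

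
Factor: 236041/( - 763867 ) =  - 271^1*877^(-1 ) =- 271/877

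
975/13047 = 325/4349 = 0.07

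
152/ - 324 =  -  1 + 43/81 = - 0.47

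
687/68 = 10 + 7/68 = 10.10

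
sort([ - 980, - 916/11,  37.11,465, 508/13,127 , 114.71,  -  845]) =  [ - 980, - 845, - 916/11,  37.11,508/13,114.71, 127 , 465]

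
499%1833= 499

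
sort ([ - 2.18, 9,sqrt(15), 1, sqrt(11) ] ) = [ - 2.18,1,  sqrt(11 ),sqrt(15),9] 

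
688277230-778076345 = -89799115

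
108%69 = 39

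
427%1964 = 427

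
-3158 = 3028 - 6186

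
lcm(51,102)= 102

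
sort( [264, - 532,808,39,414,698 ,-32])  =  [ - 532, - 32,39,264,414, 698,808]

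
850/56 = 15 + 5/28  =  15.18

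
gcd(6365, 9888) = 1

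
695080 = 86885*8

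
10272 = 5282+4990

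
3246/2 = 1623=1623.00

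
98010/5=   19602 = 19602.00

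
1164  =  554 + 610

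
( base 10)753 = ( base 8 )1361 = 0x2F1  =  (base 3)1000220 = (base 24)179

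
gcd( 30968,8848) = 4424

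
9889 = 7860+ 2029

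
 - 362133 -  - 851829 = 489696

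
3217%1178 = 861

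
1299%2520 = 1299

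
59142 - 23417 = 35725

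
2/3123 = 2/3123 = 0.00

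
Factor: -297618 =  - 2^1*3^1*49603^1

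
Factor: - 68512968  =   - 2^3*3^2*41^1*23209^1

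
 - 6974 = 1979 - 8953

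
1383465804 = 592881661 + 790584143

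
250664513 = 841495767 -590831254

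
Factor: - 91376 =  - 2^4*5711^1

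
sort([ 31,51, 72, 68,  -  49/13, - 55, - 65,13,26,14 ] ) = [-65, - 55,  -  49/13, 13, 14,26,31, 51,  68, 72 ] 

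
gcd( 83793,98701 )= 1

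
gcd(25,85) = 5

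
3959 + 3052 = 7011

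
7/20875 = 7/20875 = 0.00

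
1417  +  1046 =2463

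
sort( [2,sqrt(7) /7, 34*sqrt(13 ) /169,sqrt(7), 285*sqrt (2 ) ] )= [sqrt( 7 )/7,  34*sqrt( 13 ) /169, 2,sqrt(7),285*sqrt( 2) ] 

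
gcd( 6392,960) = 8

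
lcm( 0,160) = 0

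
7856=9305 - 1449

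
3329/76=3329/76 = 43.80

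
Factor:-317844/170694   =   -2^1 *3^3*29^( - 1 ) = -54/29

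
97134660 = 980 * 99117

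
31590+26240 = 57830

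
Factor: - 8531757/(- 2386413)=3^1*13^1*109^1* 223^1 * 265157^ ( - 1)  =  947973/265157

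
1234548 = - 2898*(-426 )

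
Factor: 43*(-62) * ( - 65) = 2^1*5^1*13^1*31^1 * 43^1 = 173290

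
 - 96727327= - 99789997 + 3062670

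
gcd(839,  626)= 1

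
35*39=1365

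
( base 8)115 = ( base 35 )27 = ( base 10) 77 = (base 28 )2L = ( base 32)2d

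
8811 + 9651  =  18462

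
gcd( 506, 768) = 2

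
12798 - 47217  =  -34419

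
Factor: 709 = 709^1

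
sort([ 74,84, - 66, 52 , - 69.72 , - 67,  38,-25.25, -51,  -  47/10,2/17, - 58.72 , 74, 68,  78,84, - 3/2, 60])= [ - 69.72, - 67,-66, -58.72,-51, - 25.25 , - 47/10 ,  -  3/2 , 2/17, 38,52,60,68, 74, 74,78 , 84, 84 ]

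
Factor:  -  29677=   -  59^1*503^1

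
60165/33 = 20055/11=1823.18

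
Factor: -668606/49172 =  - 334303/24586 = - 2^( - 1 )*19^( - 1)*109^1 * 647^ (-1)*3067^1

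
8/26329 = 8/26329 = 0.00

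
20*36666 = 733320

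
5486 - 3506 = 1980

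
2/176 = 1/88  =  0.01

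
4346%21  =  20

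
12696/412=3174/103 = 30.82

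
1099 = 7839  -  6740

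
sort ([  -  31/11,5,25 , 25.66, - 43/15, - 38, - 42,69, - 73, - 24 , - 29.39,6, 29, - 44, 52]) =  [ - 73, - 44,- 42, - 38, - 29.39 , - 24,-43/15,-31/11, 5 , 6,25,  25.66,29 , 52,69]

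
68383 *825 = 56415975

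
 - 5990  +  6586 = 596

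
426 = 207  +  219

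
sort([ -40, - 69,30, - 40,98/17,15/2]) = [ - 69, - 40, - 40,98/17, 15/2,  30] 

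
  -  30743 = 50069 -80812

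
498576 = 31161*16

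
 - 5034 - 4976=  -  10010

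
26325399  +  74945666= 101271065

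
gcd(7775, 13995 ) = 1555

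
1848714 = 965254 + 883460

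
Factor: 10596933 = 3^3*17^1*23087^1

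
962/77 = 962/77  =  12.49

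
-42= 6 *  ( - 7) 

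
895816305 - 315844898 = 579971407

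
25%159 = 25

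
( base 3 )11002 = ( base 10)110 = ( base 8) 156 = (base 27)42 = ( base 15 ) 75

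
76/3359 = 76/3359 = 0.02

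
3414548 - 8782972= -5368424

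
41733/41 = 1017 + 36/41 =1017.88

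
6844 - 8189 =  - 1345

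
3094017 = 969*3193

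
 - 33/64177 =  - 33/64177 = - 0.00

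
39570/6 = 6595 = 6595.00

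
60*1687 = 101220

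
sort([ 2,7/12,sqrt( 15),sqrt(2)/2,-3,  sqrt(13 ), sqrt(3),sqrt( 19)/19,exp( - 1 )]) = [  -  3, sqrt( 19)/19,exp( - 1),7/12,sqrt( 2)/2, sqrt( 3),2,sqrt( 13), sqrt ( 15 )]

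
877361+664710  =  1542071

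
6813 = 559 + 6254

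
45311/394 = 115 + 1/394 =115.00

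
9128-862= 8266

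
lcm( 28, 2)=28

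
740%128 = 100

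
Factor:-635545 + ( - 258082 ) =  - 7^1*19^1*6719^1 = - 893627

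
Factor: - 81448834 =-2^1*5927^1*6871^1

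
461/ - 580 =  - 461/580 = - 0.79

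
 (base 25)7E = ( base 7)360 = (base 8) 275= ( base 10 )189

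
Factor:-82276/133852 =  - 67/109 = -  67^1*109^(- 1)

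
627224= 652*962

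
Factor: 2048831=659^1*3109^1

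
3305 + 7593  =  10898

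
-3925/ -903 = 3925/903 = 4.35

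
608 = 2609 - 2001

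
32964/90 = 366+4/15=366.27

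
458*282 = 129156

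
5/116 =5/116 = 0.04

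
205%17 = 1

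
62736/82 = 31368/41= 765.07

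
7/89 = 7/89 =0.08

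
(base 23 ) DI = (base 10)317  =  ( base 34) 9b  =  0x13D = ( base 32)9t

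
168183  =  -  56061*(-3)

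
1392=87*16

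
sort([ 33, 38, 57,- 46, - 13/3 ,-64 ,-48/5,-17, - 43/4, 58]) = [- 64,-46, - 17, - 43/4, - 48/5,-13/3,33,38, 57, 58] 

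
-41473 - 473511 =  - 514984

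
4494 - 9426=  - 4932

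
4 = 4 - 0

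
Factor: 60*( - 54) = -2^3*3^4 * 5^1 = -  3240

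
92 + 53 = 145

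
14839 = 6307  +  8532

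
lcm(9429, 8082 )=56574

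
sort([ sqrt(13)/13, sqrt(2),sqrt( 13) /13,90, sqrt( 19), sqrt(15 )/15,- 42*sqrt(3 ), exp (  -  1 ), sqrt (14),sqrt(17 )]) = [-42*sqrt(3),sqrt( 15) /15 , sqrt ( 13) /13, sqrt(13)/13 , exp( - 1), sqrt(2 ),  sqrt(14), sqrt(17), sqrt(19 ),90] 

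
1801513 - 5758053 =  - 3956540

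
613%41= 39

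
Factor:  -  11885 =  - 5^1*2377^1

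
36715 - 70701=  - 33986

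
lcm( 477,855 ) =45315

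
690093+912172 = 1602265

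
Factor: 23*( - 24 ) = -552 = - 2^3*3^1*23^1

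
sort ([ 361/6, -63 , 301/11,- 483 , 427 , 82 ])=[-483, - 63 , 301/11 , 361/6, 82, 427]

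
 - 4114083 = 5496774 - 9610857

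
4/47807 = 4/47807 = 0.00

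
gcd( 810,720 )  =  90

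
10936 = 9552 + 1384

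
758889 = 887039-128150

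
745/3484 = 745/3484 = 0.21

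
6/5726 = 3/2863 = 0.00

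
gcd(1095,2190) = 1095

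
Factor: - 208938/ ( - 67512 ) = 359/116 = 2^(-2)*29^(  -  1 )*359^1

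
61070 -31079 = 29991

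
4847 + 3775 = 8622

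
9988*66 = 659208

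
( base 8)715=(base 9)562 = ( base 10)461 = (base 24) j5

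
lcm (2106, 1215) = 31590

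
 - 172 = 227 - 399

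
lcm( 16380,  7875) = 409500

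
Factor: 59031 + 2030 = 61061 = 7^1*11^1*13^1*61^1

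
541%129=25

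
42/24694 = 21/12347 = 0.00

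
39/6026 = 39/6026 = 0.01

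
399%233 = 166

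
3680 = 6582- 2902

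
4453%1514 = 1425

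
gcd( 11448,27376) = 8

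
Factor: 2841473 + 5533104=8374577 = 509^1 * 16453^1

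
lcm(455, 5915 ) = 5915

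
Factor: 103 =103^1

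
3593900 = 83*43300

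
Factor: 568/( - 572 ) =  - 142/143 = - 2^1*11^( - 1 )* 13^( - 1 ) * 71^1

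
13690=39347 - 25657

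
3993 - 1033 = 2960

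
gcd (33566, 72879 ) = 1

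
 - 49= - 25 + -24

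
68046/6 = 11341 = 11341.00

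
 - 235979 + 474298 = 238319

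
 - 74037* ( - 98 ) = 7255626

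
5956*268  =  1596208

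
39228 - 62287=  - 23059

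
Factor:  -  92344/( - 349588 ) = 2^1*7^1*53^(-1 ) = 14/53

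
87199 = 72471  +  14728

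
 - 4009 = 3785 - 7794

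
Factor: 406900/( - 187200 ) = - 2^( - 4)*3^ (  -  2)*313^1 = -313/144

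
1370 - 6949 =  - 5579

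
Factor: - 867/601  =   - 3^1 * 17^2*601^( - 1 )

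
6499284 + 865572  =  7364856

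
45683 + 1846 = 47529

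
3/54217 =3/54217 = 0.00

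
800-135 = 665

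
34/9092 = 17/4546 = 0.00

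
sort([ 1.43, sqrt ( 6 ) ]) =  [1.43, sqrt( 6)]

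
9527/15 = 635 + 2/15=635.13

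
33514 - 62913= - 29399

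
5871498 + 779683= 6651181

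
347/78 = 4 + 35/78 = 4.45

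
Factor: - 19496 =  - 2^3*2437^1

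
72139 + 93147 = 165286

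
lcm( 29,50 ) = 1450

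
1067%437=193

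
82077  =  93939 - 11862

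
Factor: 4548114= 2^1 * 3^2*37^1*6829^1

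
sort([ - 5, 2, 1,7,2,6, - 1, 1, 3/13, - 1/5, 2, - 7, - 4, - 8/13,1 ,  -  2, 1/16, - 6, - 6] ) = [ - 7, - 6, - 6, - 5, - 4 ,-2, - 1,-8/13 , - 1/5, 1/16, 3/13,  1, 1, 1, 2,2, 2, 6, 7 ]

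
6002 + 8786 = 14788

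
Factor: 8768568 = 2^3*3^1*365357^1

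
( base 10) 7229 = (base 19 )1109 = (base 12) 4225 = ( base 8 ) 16075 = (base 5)212404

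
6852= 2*3426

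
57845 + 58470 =116315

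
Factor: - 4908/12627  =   - 2^2*3^( - 1 )*23^( - 1 )*61^( - 1)*409^1 = -  1636/4209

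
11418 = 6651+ 4767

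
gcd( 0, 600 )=600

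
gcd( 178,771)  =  1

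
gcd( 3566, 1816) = 2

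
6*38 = 228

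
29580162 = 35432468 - 5852306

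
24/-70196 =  - 1+17543/17549 = -0.00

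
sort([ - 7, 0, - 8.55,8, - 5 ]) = [ - 8.55 , -7,  -  5 , 0,8]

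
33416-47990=  -  14574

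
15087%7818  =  7269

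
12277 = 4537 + 7740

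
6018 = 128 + 5890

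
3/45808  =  3/45808 = 0.00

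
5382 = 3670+1712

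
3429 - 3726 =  - 297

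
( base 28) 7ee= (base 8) 13406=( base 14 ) 2210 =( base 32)5o6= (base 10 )5894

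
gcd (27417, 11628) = 57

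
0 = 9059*0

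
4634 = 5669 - 1035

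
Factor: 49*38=2^1*7^2*19^1=1862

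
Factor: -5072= -2^4 *317^1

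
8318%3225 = 1868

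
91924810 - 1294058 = 90630752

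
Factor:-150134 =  - 2^1* 271^1*277^1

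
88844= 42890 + 45954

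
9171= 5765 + 3406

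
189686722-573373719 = - 383686997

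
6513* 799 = 5203887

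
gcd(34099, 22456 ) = 1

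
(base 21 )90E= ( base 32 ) 3SF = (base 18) c55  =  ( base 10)3983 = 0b111110001111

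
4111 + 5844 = 9955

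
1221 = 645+576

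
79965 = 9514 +70451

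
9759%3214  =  117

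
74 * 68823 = 5092902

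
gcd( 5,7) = 1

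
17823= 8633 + 9190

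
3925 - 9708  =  -5783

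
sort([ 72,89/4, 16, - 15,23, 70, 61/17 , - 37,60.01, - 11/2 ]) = [ -37, - 15, - 11/2,61/17, 16,89/4 , 23, 60.01, 70,72] 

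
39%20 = 19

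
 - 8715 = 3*( - 2905 ) 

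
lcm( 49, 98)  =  98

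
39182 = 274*143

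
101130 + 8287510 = 8388640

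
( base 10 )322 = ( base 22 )EE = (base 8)502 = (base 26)CA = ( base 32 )A2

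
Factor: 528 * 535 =2^4*3^1*5^1*11^1*107^1=282480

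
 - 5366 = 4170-9536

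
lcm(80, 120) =240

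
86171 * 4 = 344684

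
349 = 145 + 204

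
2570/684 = 1285/342 = 3.76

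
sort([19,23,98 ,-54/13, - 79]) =[ - 79, - 54/13,  19, 23 , 98 ] 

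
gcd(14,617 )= 1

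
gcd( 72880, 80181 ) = 1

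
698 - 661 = 37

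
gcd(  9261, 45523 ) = 1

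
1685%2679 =1685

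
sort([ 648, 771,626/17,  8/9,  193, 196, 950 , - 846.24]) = [-846.24, 8/9,626/17, 193, 196,648,771, 950 ] 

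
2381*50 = 119050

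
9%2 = 1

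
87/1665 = 29/555 = 0.05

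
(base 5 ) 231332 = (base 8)20226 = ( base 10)8342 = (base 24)EBE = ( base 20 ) 10h2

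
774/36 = 43/2 = 21.50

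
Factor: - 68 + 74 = 6=2^1* 3^1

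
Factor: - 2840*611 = - 2^3* 5^1 * 13^1*47^1*71^1 = - 1735240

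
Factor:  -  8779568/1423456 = -2^(-1) * 7^1 * 43^1*1823^1 *44483^( - 1) = -548723/88966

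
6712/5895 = 6712/5895= 1.14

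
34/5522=17/2761 = 0.01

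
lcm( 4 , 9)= 36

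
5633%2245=1143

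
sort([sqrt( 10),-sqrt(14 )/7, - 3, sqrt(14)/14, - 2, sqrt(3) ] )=[ - 3, -2,-sqrt ( 14 )/7, sqrt( 14 )/14, sqrt(3 ), sqrt(10 )] 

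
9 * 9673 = 87057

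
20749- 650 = 20099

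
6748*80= 539840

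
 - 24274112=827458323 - 851732435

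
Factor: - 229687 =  - 17^1 * 59^1*229^1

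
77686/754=103 + 12/377= 103.03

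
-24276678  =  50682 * (-479 )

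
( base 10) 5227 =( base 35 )49c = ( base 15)1837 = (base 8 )12153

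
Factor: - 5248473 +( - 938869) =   -  6187342 = - 2^1*7^1 * 441953^1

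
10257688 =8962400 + 1295288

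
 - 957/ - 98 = 957/98 = 9.77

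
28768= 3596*8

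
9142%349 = 68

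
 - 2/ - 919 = 2/919 = 0.00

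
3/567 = 1/189 = 0.01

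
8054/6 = 1342 + 1/3 =1342.33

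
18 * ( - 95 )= -1710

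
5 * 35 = 175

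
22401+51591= 73992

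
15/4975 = 3/995  =  0.00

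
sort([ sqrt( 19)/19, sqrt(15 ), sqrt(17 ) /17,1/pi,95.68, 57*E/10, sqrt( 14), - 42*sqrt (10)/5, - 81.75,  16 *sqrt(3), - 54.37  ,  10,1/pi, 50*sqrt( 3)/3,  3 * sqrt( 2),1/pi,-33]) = [ - 81.75,  -  54.37,-33 ,-42*sqrt(10)/5, sqrt ( 19) /19,sqrt(17)/17 , 1/pi, 1/pi,1/pi,  sqrt(14), sqrt ( 15 ),3*sqrt(2),10, 57*E/10,16 * sqrt(3 ),50*sqrt (3 ) /3, 95.68 ]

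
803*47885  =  38451655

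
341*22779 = 7767639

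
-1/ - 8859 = 1/8859 = 0.00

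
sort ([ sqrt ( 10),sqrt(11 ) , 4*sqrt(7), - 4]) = [-4,sqrt ( 10), sqrt( 11),4*sqrt( 7 )]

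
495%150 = 45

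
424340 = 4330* 98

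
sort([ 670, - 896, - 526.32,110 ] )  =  [ - 896  ,-526.32,110, 670 ] 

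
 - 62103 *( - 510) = 31672530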